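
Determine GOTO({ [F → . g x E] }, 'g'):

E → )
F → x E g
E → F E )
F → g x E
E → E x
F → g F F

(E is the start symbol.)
GOTO(I, 'g') = CLOSURE({ [A → αX.β] : [A → α.Xβ] ∈ I, X = 'g' })

Items with dot before 'g', with the dot advanced:
  [F → . g x E] → [F → g . x E]
Closure adds nothing (no advanced item has the dot before a non-terminal).

GOTO = { [F → g . x E] }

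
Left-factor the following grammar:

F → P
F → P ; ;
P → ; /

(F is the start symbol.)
F → P F'
F' → ε
F' → ; ;
P → ; /

Left-factoring transforms A → αβ₁ | αβ₂ into A → αA' and A' → β₁ | β₂
(α is the longest common prefix among the alternatives). Repeat until
no nonterminal has two alternatives with a common prefix.

Round 1: F has alternatives sharing prefix 'P'. Introduce F': F → P F'
  Add: F' → ε
  Add: F' → ; ;

No remaining common prefixes — done.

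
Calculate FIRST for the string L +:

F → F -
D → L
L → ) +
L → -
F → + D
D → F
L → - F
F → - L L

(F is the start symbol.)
{ ')', '-' }

FIRST sets of the non-terminals involved (from the grammar, by fixed-point iteration):
  FIRST(L) = { ')', '-' }

To compute FIRST(L +), process the symbols left to right:
Symbol L is a non-terminal. Add FIRST(L) \ {ε} = { ')', '-' }
L is not nullable (ε ∉ FIRST(L)), so stop here.
FIRST(L +) = { ')', '-' }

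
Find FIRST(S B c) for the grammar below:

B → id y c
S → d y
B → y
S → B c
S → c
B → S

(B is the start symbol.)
{ 'c', 'd', 'id', 'y' }

FIRST sets of the non-terminals involved (from the grammar, by fixed-point iteration):
  FIRST(S) = { 'c', 'd', 'id', 'y' }

To compute FIRST(S B c), process the symbols left to right:
Symbol S is a non-terminal. Add FIRST(S) \ {ε} = { 'c', 'd', 'id', 'y' }
S is not nullable (ε ∉ FIRST(S)), so stop here.
FIRST(S B c) = { 'c', 'd', 'id', 'y' }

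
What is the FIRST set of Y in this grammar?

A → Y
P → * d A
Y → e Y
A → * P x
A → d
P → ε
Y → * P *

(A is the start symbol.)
{ '*', 'e' }

To compute FIRST(Y), examine every production with Y on the left-hand side, reading each right-hand side left to right until a non-nullable symbol is reached.

From Y → e Y:
  - e is a terminal: add 'e' and stop
From Y → * P *:
  - '*' is a terminal: add '*' and stop

Collecting: FIRST(Y) = { '*', 'e' }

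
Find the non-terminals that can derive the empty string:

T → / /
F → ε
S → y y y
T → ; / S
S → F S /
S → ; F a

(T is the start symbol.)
{ 'F' }

A non-terminal is nullable if it can derive ε (the empty string): either it has an ε-production, or it has a production whose right-hand side consists entirely of nullable non-terminals.

ε-productions: F → ε
So F is immediately nullable.
No further non-terminal can be added: every production for the remaining non-terminals contains a terminal or a non-nullable non-terminal.
Nullable = { 'F' }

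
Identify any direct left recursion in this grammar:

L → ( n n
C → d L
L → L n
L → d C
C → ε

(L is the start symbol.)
Yes, L is left-recursive

L → ( n n: starts with '('
C → d L: starts with d
L → L n: LEFT RECURSIVE (starts with L)
L → d C: starts with d
C → ε: starts with ε

The grammar has direct left recursion on: L.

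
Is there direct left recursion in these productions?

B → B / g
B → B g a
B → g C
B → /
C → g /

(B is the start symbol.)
Yes, B is left-recursive

Direct left recursion occurs when N → N α for some non-terminal N (the right-hand side begins with the left-hand side itself).

B → B / g: LEFT RECURSIVE (starts with B)
B → B g a: LEFT RECURSIVE (starts with B)
B → g C: starts with g
B → /: starts with '/'
C → g /: starts with g

The grammar has direct left recursion on: B.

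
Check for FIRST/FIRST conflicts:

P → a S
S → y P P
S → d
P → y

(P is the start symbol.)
No FIRST/FIRST conflicts.

Productions for P:
  P → a S: FIRST = { 'a' }
  P → y: FIRST = { 'y' }
Productions for S:
  S → y P P: FIRST = { 'y' }
  S → d: FIRST = { 'd' }

All alternatives of each non-terminal have pairwise disjoint FIRST sets.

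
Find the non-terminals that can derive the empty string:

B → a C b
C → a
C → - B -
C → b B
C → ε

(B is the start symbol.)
{ 'C' }

A non-terminal is nullable if it can derive ε (the empty string): either it has an ε-production, or it has a production whose right-hand side consists entirely of nullable non-terminals.

ε-productions: C → ε
So C is immediately nullable.
No further non-terminal can be added: every production for the remaining non-terminals contains a terminal or a non-nullable non-terminal.
Nullable = { 'C' }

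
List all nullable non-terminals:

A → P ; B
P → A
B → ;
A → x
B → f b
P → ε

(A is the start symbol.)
ε-productions: P → ε
So P is immediately nullable.
No further non-terminal can be added: every production for the remaining non-terminals contains a terminal or a non-nullable non-terminal.
Nullable = { 'P' }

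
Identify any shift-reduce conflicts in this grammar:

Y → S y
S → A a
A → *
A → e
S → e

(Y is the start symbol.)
Augment with Y' → Y and build the canonical LR(0) collection (I0 = CLOSURE({[Y' → . Y]}), then GOTO on every symbol after a dot until no new states appear). It has 8 states:
  I0: { [A → . *], [A → . e], [S → . A a], [S → . e], [Y → . S y], [Y' → . Y] }  — shift
  I1: { [A → * .] }  — reduce
  I2: { [S → A . a] }  — shift
  I3: { [Y → S . y] }  — shift
  I4: { [Y' → Y .] }  — accept
  I5: { [A → e .], [S → e .] }  — 2 reduces
  I6: { [Y → S y .] }  — reduce
  I7: { [S → A a .] }  — reduce

No state contains both a complete item and a shift item.

Answer: No shift-reduce conflicts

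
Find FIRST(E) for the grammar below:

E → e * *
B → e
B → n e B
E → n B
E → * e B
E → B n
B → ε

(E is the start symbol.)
To compute FIRST(E), examine every production with E on the left-hand side, reading each right-hand side left to right until a non-nullable symbol is reached.

FIRST sets of the other non-terminals involved (by the same procedure, iterated to a fixed point):
  FIRST(B) = { 'e', 'n', ε }

From E → e * *:
  - e is a terminal: add 'e' and stop
From E → n B:
  - n is a terminal: add 'n' and stop
From E → * e B:
  - '*' is a terminal: add '*' and stop
From E → B n:
  - B is a non-terminal: add FIRST(B) \ {ε} = { 'e', 'n' }
    B is nullable, so continue to the next symbol
  - n is a terminal: add 'n' and stop

Collecting: FIRST(E) = { '*', 'e', 'n' }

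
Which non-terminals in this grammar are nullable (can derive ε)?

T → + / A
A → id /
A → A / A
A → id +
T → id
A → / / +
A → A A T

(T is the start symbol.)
None

A non-terminal is nullable if it can derive ε (the empty string): either it has an ε-production, or it has a production whose right-hand side consists entirely of nullable non-terminals.

There are no ε-productions, so no non-terminal can derive ε.
No non-terminals are nullable.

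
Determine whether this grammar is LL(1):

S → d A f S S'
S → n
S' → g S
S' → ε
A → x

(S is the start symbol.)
No. Predict set conflict for S': { 'g' }

A grammar is LL(1) if for each non-terminal N with multiple productions, the predict sets of those productions are pairwise disjoint, where PREDICT(N → α) = (FIRST(α) \ {ε}) ∪ (FOLLOW(N) if α ⇒* ε).

Relevant sets:
  FOLLOW(S') = { $, 'g' }

For S:
  PREDICT(S → d A f S S') = { 'd' }
  PREDICT(S → n) = { 'n' }
For S':
  PREDICT(S' → g S) = { 'g' }
  PREDICT(S' → ε) = { $, 'g' }
A has a single production, so nothing to check there.

Conflict found: Predict set conflict for S': { 'g' }
The grammar is NOT LL(1).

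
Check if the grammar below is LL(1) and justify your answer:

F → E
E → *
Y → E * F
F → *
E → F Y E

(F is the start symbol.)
A grammar is LL(1) if for each non-terminal N with multiple productions, the predict sets of those productions are pairwise disjoint, where PREDICT(N → α) = (FIRST(α) \ {ε}) ∪ (FOLLOW(N) if α ⇒* ε).

Relevant sets:
  FIRST(E) = { '*' }
  FIRST(F) = { '*' }

For F:
  PREDICT(F → E) = { '*' }
  PREDICT(F → '*') = { '*' }
For E:
  PREDICT(E → '*') = { '*' }
  PREDICT(E → F Y E) = { '*' }
Y has a single production, so nothing to check there.

Conflict found: Predict set conflict for F: { '*' }
The grammar is NOT LL(1).

Answer: No. Predict set conflict for F: { '*' }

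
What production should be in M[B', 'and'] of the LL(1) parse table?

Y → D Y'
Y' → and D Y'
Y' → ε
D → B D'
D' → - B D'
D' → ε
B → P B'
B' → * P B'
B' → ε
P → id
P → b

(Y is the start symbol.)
To find M[B', 'and'], we find productions for B' where 'and' is in the predict set (PREDICT(N → α) = (FIRST(α) \ {ε}) ∪ (FOLLOW(N) if α ⇒* ε)).

Relevant sets:
  FOLLOW(B') = { $, '-', 'and' }

B' → * P B': PREDICT = { '*' }
B' → ε: PREDICT = { $, '-', 'and' }
  'and' is in predict set, so this production goes in M[B', 'and']

M[B', 'and'] = B' → ε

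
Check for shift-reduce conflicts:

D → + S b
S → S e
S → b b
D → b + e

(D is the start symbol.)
Augment with D' → D and build the canonical LR(0) collection (I0 = CLOSURE({[D' → . D]}), then GOTO on every symbol after a dot until no new states appear). It has 11 states:
  I0: { [D → . + S b], [D → . b + e], [D' → . D] }  — shift
  I1: { [D → + . S b], [S → . S e], [S → . b b] }  — shift
  I2: { [D' → D .] }  — accept
  I3: { [D → b . + e] }  — shift
  I4: { [D → b + . e] }  — shift
  I5: { [D → b + e .] }  — reduce
  I6: { [D → + S . b], [S → S . e] }  — shift
  I7: { [S → b . b] }  — shift
  I8: { [S → b b .] }  — reduce
  I9: { [D → + S b .] }  — reduce
  I10: { [S → S e .] }  — reduce

No state contains both a complete item and a shift item.

Answer: No shift-reduce conflicts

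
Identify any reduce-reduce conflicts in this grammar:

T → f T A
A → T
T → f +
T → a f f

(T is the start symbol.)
A reduce-reduce conflict occurs when an LR(0) state has two complete items [A → α .] and [B → β .] — both call for a reduction, and with no lookahead the parser cannot choose between them.

Augment with T' → T and build the canonical LR(0) collection (I0 = CLOSURE({[T' → . T]}), then GOTO on every symbol after a dot until no new states appear). It has 10 states:
  I0: { [T → . a f f], [T → . f +], [T → . f T A], [T' → . T] }  — shift
  I1: { [T' → T .] }  — accept
  I2: { [T → a . f f] }  — shift
  I3: { [T → . a f f], [T → . f +], [T → . f T A], [T → f . +], [T → f . T A] }  — shift
  I4: { [T → f + .] }  — reduce
  I5: { [A → . T], [T → . a f f], [T → . f +], [T → . f T A], [T → f T . A] }  — shift
  I6: { [T → f T A .] }  — reduce
  I7: { [A → T .] }  — reduce
  I8: { [T → a f . f] }  — shift
  I9: { [T → a f f .] }  — reduce

No state contains more than one complete item.

Answer: No reduce-reduce conflicts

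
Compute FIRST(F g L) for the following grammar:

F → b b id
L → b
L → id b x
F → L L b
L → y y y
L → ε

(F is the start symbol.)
FIRST sets of the non-terminals involved (from the grammar, by fixed-point iteration):
  FIRST(F) = { 'b', 'id', 'y' }

To compute FIRST(F g L), process the symbols left to right:
Symbol F is a non-terminal. Add FIRST(F) \ {ε} = { 'b', 'id', 'y' }
F is not nullable (ε ∉ FIRST(F)), so stop here.
FIRST(F g L) = { 'b', 'id', 'y' }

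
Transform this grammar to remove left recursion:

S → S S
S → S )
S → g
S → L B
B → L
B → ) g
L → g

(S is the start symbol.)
S is directly left-recursive. The standard transformation for
  A → A α₁ | ... | A α_m | β₁ | ... | β_n
is
  A  → β₁ A' | ... | β_n A'
  A' → α₁ A' | ... | α_m A' | ε

S → g becomes S → g S'
S → L B becomes S → L B S'
S → S S becomes S' → S S'
S → S ) becomes S' → ) S'
Add S' → ε

Productions for other non-terminals are unchanged:
  B → L
  B → ) g
  L → g

Resulting grammar:
S → g S'
S → L B S'
S' → S S'
S' → ) S'
S' → ε
B → L
B → ) g
L → g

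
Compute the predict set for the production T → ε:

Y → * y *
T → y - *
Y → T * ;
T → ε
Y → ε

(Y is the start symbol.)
{ '*' }

PREDICT(T → ε) = (FIRST(RHS) \ {ε}) ∪ (FOLLOW(T) if ε ∈ FIRST(RHS), i.e. RHS ⇒* ε)
The right-hand side is ε (FIRST(ε) = { ε }), so the predict set is FOLLOW(T) = { '*' }
PREDICT(T → ε) = { '*' }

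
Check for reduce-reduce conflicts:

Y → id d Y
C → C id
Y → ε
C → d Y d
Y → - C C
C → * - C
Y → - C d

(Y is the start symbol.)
Yes — I12: [Y → .] vs [Y → - C d .]

A reduce-reduce conflict occurs when an LR(0) state has two complete items [A → α .] and [B → β .] — both call for a reduction, and with no lookahead the parser cannot choose between them.

Augment with Y' → Y and build the canonical LR(0) collection (I0 = CLOSURE({[Y' → . Y]}), then GOTO on every symbol after a dot until no new states appear). It has 16 states:
  I0: { [Y → . - C C], [Y → . - C d], [Y → . id d Y], [Y → .], [Y' → . Y] }  — shift, reduce
  I1: { [C → . * - C], [C → . C id], [C → . d Y d], [Y → - . C C], [Y → - . C d] }  — shift
  I2: { [Y' → Y .] }  — accept
  I3: { [Y → id . d Y] }  — shift
  I4: { [Y → . - C C], [Y → . - C d], [Y → . id d Y], [Y → .], [Y → id d . Y] }  — shift, reduce
  I5: { [Y → id d Y .] }  — reduce
  I6: { [C → * . - C] }  — shift
  I7: { [C → . * - C], [C → . C id], [C → . d Y d], [C → C . id], [Y → - C . C], [Y → - C . d] }  — shift
  I8: { [C → d . Y d], [Y → . - C C], [Y → . - C d], [Y → . id d Y], [Y → .] }  — shift, reduce
  I9: { [C → d Y . d] }  — shift
  I10: { [C → d Y d .] }  — reduce
  I11: { [C → C . id], [Y → - C C .] }  — shift, reduce
  I12: { [C → d . Y d], [Y → - C d .], [Y → . - C C], [Y → . - C d], [Y → . id d Y], [Y → .] }  — shift, 2 reduces
  I13: { [C → C id .] }  — reduce
  I14: { [C → * - . C], [C → . * - C], [C → . C id], [C → . d Y d] }  — shift
  I15: { [C → * - C .], [C → C . id] }  — shift, reduce

I12 contains complete items [Y → .], [Y → - C d .] — reduce-reduce conflict.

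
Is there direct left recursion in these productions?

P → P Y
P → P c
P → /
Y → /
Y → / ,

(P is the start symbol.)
Direct left recursion occurs when N → N α for some non-terminal N (the right-hand side begins with the left-hand side itself).

P → P Y: LEFT RECURSIVE (starts with P)
P → P c: LEFT RECURSIVE (starts with P)
P → /: starts with '/'
Y → /: starts with '/'
Y → / ,: starts with '/'

The grammar has direct left recursion on: P.

Answer: Yes, P is left-recursive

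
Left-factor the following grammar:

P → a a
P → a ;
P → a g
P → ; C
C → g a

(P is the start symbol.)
P → a P'
P' → a
P' → ;
P' → g
P → ; C
C → g a

Left-factoring transforms A → αβ₁ | αβ₂ into A → αA' and A' → β₁ | β₂
(α is the longest common prefix among the alternatives). Repeat until
no nonterminal has two alternatives with a common prefix.

Round 1: P has alternatives sharing prefix 'a'. Introduce P': P → a P'
  Add: P' → a
  Add: P' → ;
  Add: P' → g

No remaining common prefixes — done.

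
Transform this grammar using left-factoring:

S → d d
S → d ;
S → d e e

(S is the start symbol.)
S → d S'
S' → d
S' → ;
S' → e e

Left-factoring transforms A → αβ₁ | αβ₂ into A → αA' and A' → β₁ | β₂
(α is the longest common prefix among the alternatives). Repeat until
no nonterminal has two alternatives with a common prefix.

Round 1: S has alternatives sharing prefix 'd'. Introduce S': S → d S'
  Add: S' → d
  Add: S' → ;
  Add: S' → e e

No remaining common prefixes — done.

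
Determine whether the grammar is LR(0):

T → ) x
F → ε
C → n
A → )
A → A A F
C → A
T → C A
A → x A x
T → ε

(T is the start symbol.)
No. Shift-reduce conflict between [T → .] and [A → . )]

A grammar is LR(0) if no state in the canonical LR(0) collection has:
  - both a shift item (dot before a terminal) and a complete item (shift-reduce conflict), or
  - two or more complete items (reduce-reduce conflict; the accept item [T' → T .] counts as a complete item here).

Augment with T' → T and build the canonical LR(0) collection (I0 = CLOSURE({[T' → . T]}), then GOTO on every symbol after a dot until no new states appear). It has 14 states:
  I0: { [A → . )], [A → . A A F], [A → . x A x], [C → . A], [C → . n], [T → . ) x], [T → . C A], [T → .], [T' → . T] }  — shift, reduce
  I1: { [A → ) .], [T → ) . x] }  — shift, reduce
  I2: { [A → . )], [A → . A A F], [A → . x A x], [A → A . A F], [C → A .] }  — shift, reduce
  I3: { [A → . )], [A → . A A F], [A → . x A x], [T → C . A] }  — shift
  I4: { [T' → T .] }  — accept
  I5: { [C → n .] }  — reduce
  I6: { [A → . )], [A → . A A F], [A → . x A x], [A → x . A x] }  — shift
  I7: { [A → ) .] }  — reduce
  I8: { [A → . )], [A → . A A F], [A → . x A x], [A → A . A F], [A → x A . x] }  — shift
  I9: { [A → . )], [A → . A A F], [A → . x A x], [A → A . A F], [A → A A . F], [F → .] }  — shift, reduce
  I10: { [A → . )], [A → . A A F], [A → . x A x], [A → x . A x], [A → x A x .] }  — shift, reduce
  I11: { [A → A A F .] }  — reduce
  I12: { [A → . )], [A → . A A F], [A → . x A x], [A → A . A F], [T → C A .] }  — shift, reduce
  I13: { [T → ) x .] }  — reduce

Conflict in state I0:
  Shift-reduce conflict between [T → .] and [A → . )]
So the grammar is NOT LR(0).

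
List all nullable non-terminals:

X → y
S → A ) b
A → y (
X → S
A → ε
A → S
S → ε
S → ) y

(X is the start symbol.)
{ 'A', 'S', 'X' }

ε-productions: A → ε, S → ε
So A, S are immediately nullable.
X → S: every symbol on the right is nullable, so X is nullable too.
Every non-terminal is now nullable.
Nullable = { 'A', 'S', 'X' }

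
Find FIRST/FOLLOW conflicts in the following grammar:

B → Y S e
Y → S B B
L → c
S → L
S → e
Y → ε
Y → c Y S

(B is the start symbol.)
Yes. Y → S B B with FOLLOW(Y) on { 'c', 'e' }; Y → c Y S with FOLLOW(Y) on { 'c' }

A FIRST/FOLLOW conflict occurs when a non-terminal N has a nullable alternative N → β (β ⇒* ε) and another alternative N → α with FIRST(α) ∩ FOLLOW(N) ≠ ∅: on such a lookahead the parser cannot decide between expanding α and letting N vanish via β.

Nullable non-terminals: Y.
FIRST sets used below: FIRST(S) = { 'c', 'e' }

Y: nullable alternative(s) Y → ε; FOLLOW(Y) = { 'c', 'e' }
  Y → S B B: FIRST \ {ε} = { 'c', 'e' } — overlaps FOLLOW(Y) on { 'c', 'e' }: CONFLICT
  Y → ε: FIRST \ {ε} = { } — this is the only nullable alternative, skip
  Y → c Y S: FIRST \ {ε} = { 'c' } — overlaps FOLLOW(Y) on { 'c' }: CONFLICT

B, L, S have no nullable alternative, so no FIRST/FOLLOW check is needed there.

So the grammar has 2 FIRST/FOLLOW conflicts (marked CONFLICT above).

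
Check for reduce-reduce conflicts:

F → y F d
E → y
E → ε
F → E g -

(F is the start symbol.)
Yes — I3: [E → .] vs [E → y .]

A reduce-reduce conflict occurs when an LR(0) state has two complete items [A → α .] and [B → β .] — both call for a reduction, and with no lookahead the parser cannot choose between them.

Augment with F' → F and build the canonical LR(0) collection (I0 = CLOSURE({[F' → . F]}), then GOTO on every symbol after a dot until no new states appear). It has 8 states:
  I0: { [E → . y], [E → .], [F → . E g -], [F → . y F d], [F' → . F] }  — shift, reduce
  I1: { [F → E . g -] }  — shift
  I2: { [F' → F .] }  — accept
  I3: { [E → . y], [E → .], [E → y .], [F → . E g -], [F → . y F d], [F → y . F d] }  — shift, 2 reduces
  I4: { [F → y F . d] }  — shift
  I5: { [F → y F d .] }  — reduce
  I6: { [F → E g . -] }  — shift
  I7: { [F → E g - .] }  — reduce

I3 contains complete items [E → .], [E → y .] — reduce-reduce conflict.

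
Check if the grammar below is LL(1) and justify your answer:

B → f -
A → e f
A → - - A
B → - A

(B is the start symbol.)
A grammar is LL(1) if for each non-terminal N with multiple productions, the predict sets of those productions are pairwise disjoint, where PREDICT(N → α) = (FIRST(α) \ {ε}) ∪ (FOLLOW(N) if α ⇒* ε).

For B:
  PREDICT(B → f '-') = { 'f' }
  PREDICT(B → '-' A) = { '-' }
For A:
  PREDICT(A → e f) = { 'e' }
  PREDICT(A → '-' '-' A) = { '-' }

All predict sets are disjoint. The grammar IS LL(1).

Answer: Yes, the grammar is LL(1).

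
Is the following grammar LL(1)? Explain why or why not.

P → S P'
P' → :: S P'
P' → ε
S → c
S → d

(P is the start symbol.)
Yes, the grammar is LL(1).

Relevant sets:
  FOLLOW(P') = { $ }

For P':
  PREDICT(P' → :: S P') = { '::' }
  PREDICT(P' → ε) = { $ }
For S:
  PREDICT(S → c) = { 'c' }
  PREDICT(S → d) = { 'd' }
P has a single production, so nothing to check there.

All predict sets are disjoint. The grammar IS LL(1).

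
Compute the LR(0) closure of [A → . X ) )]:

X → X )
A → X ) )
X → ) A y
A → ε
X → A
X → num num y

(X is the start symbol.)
{ [A → . X ) )], [A → .], [X → . ) A y], [X → . A], [X → . X )], [X → . num num y] }

To compute CLOSURE, for each item [A → α.Bβ] where B is a non-terminal, add [B → .γ] for all productions B → γ; repeat for the newly added items until nothing changes.

Start with: [A → . X ) )]
  [A → . X ) )] has the dot before X: add [X → . X )], [X → . ) A y], [X → . A], [X → . num num y]
  [X → . A] has the dot before A: add [A → .]
No further items can be added.

CLOSURE = { [A → . X ) )], [A → .], [X → . ) A y], [X → . A], [X → . X )], [X → . num num y] }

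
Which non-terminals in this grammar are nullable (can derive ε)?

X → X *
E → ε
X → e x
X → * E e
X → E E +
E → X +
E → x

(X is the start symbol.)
{ 'E' }

ε-productions: E → ε
So E is immediately nullable.
No further non-terminal can be added: every production for the remaining non-terminals contains a terminal or a non-nullable non-terminal.
Nullable = { 'E' }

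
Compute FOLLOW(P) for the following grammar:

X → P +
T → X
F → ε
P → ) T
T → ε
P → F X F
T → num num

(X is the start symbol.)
{ '+' }

To compute FOLLOW(P), find every occurrence of P on a right-hand side N → α P β: add FIRST(β) \ {ε}, and if β is empty or nullable also add FOLLOW(N). Iterate to a fixed point.

In X → P +: P is followed by '+', add FIRST('+') \ {ε} = { '+' }

Taking the union: FOLLOW(P) = { '+' }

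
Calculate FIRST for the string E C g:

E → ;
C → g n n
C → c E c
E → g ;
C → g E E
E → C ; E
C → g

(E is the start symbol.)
{ ';', 'c', 'g' }

FIRST sets of the non-terminals involved (from the grammar, by fixed-point iteration):
  FIRST(E) = { ';', 'c', 'g' }

To compute FIRST(E C g), process the symbols left to right:
Symbol E is a non-terminal. Add FIRST(E) \ {ε} = { ';', 'c', 'g' }
E is not nullable (ε ∉ FIRST(E)), so stop here.
FIRST(E C g) = { ';', 'c', 'g' }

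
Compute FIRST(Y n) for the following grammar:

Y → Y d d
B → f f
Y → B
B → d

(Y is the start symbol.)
{ 'd', 'f' }

FIRST sets of the non-terminals involved (from the grammar, by fixed-point iteration):
  FIRST(Y) = { 'd', 'f' }

To compute FIRST(Y n), process the symbols left to right:
Symbol Y is a non-terminal. Add FIRST(Y) \ {ε} = { 'd', 'f' }
Y is not nullable (ε ∉ FIRST(Y)), so stop here.
FIRST(Y n) = { 'd', 'f' }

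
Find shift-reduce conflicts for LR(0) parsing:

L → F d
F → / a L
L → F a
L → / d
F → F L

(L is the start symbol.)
A shift-reduce conflict occurs when an LR(0) state has both:
  - a complete (reduce) item [A → α .] (dot at the end), and
  - a shift item [B → β . c γ] (dot before a terminal).

Augment with L' → L and build the canonical LR(0) collection (I0 = CLOSURE({[L' → . L]}), then GOTO on every symbol after a dot until no new states appear). It has 10 states:
  I0: { [F → . / a L], [F → . F L], [L → . / d], [L → . F a], [L → . F d], [L' → . L] }  — shift
  I1: { [F → / . a L], [L → / . d] }  — shift
  I2: { [F → . / a L], [F → . F L], [F → F . L], [L → . / d], [L → . F a], [L → . F d], [L → F . a], [L → F . d] }  — shift
  I3: { [L' → L .] }  — accept
  I4: { [F → F L .] }  — reduce
  I5: { [L → F a .] }  — reduce
  I6: { [L → F d .] }  — reduce
  I7: { [F → . / a L], [F → . F L], [F → / a . L], [L → . / d], [L → . F a], [L → . F d] }  — shift
  I8: { [L → / d .] }  — reduce
  I9: { [F → / a L .] }  — reduce

No state contains both a complete item and a shift item.

Answer: No shift-reduce conflicts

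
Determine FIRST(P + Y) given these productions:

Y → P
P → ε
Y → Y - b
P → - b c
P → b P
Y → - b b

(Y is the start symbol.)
{ '+', '-', 'b' }

FIRST sets of the non-terminals involved (from the grammar, by fixed-point iteration):
  FIRST(P) = { '-', 'b', ε }

To compute FIRST(P + Y), process the symbols left to right:
Symbol P is a non-terminal. Add FIRST(P) \ {ε} = { '-', 'b' }
P is nullable (ε ∈ FIRST(P)), continue to the next symbol.
Symbol + is a terminal. Add '+' and stop.
FIRST(P + Y) = { '+', '-', 'b' }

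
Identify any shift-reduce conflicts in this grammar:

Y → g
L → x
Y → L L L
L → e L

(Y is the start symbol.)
No shift-reduce conflicts

A shift-reduce conflict occurs when an LR(0) state has both:
  - a complete (reduce) item [A → α .] (dot at the end), and
  - a shift item [B → β . c γ] (dot before a terminal).

Augment with Y' → Y and build the canonical LR(0) collection (I0 = CLOSURE({[Y' → . Y]}), then GOTO on every symbol after a dot until no new states appear). It has 9 states:
  I0: { [L → . e L], [L → . x], [Y → . L L L], [Y → . g], [Y' → . Y] }  — shift
  I1: { [L → . e L], [L → . x], [Y → L . L L] }  — shift
  I2: { [Y' → Y .] }  — accept
  I3: { [L → . e L], [L → . x], [L → e . L] }  — shift
  I4: { [Y → g .] }  — reduce
  I5: { [L → x .] }  — reduce
  I6: { [L → e L .] }  — reduce
  I7: { [L → . e L], [L → . x], [Y → L L . L] }  — shift
  I8: { [Y → L L L .] }  — reduce

No state contains both a complete item and a shift item.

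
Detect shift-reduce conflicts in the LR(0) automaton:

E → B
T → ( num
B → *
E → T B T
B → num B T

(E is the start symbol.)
Augment with E' → E and build the canonical LR(0) collection (I0 = CLOSURE({[E' → . E]}), then GOTO on every symbol after a dot until no new states appear). It has 12 states:
  I0: { [B → . *], [B → . num B T], [E → . B], [E → . T B T], [E' → . E], [T → . ( num] }  — shift
  I1: { [T → ( . num] }  — shift
  I2: { [B → * .] }  — reduce
  I3: { [E → B .] }  — reduce
  I4: { [E' → E .] }  — accept
  I5: { [B → . *], [B → . num B T], [E → T . B T] }  — shift
  I6: { [B → . *], [B → . num B T], [B → num . B T] }  — shift
  I7: { [B → num B . T], [T → . ( num] }  — shift
  I8: { [B → num B T .] }  — reduce
  I9: { [E → T B . T], [T → . ( num] }  — shift
  I10: { [E → T B T .] }  — reduce
  I11: { [T → ( num .] }  — reduce

No state contains both a complete item and a shift item.

Answer: No shift-reduce conflicts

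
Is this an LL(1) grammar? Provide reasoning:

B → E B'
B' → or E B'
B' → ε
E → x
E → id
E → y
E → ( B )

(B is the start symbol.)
Yes, the grammar is LL(1).

Relevant sets:
  FOLLOW(B') = { $, ')' }

For B':
  PREDICT(B' → or E B') = { 'or' }
  PREDICT(B' → ε) = { $, ')' }
For E:
  PREDICT(E → x) = { 'x' }
  PREDICT(E → id) = { 'id' }
  PREDICT(E → y) = { 'y' }
  PREDICT(E → '(' B ')') = { '(' }
B has a single production, so nothing to check there.

All predict sets are disjoint. The grammar IS LL(1).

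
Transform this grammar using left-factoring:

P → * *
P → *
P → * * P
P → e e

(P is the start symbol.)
P → * P'
P' → * P''
P'' → ε
P'' → P
P' → ε
P → e e

Left-factoring transforms A → αβ₁ | αβ₂ into A → αA' and A' → β₁ | β₂
(α is the longest common prefix among the alternatives). Repeat until
no nonterminal has two alternatives with a common prefix.

Round 1: P has alternatives sharing prefix '*'. Introduce P': P → * P'
  Add: P' → *
  Add: P' → ε
  Add: P' → * P

Round 2: P' has alternatives sharing prefix '*'. Introduce P'': P' → * P''
  Add: P'' → ε
  Add: P'' → P

No remaining common prefixes — done.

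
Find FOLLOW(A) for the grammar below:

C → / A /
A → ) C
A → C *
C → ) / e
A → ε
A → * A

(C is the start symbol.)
To compute FOLLOW(A), find every occurrence of A on a right-hand side N → α A β: add FIRST(β) \ {ε}, and if β is empty or nullable also add FOLLOW(N). Iterate to a fixed point.

In C → / A /: A is followed by '/', add FIRST('/') \ {ε} = { '/' }
In A → * A: A is at the end; this adds FOLLOW(A) to itself — nothing new

Taking the union: FOLLOW(A) = { '/' }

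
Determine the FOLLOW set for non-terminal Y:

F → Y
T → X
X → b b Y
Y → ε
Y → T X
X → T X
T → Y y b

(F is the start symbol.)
In F → Y: Y is at the end, add FOLLOW(F)
In X → b b Y: Y is at the end, add FOLLOW(X)
In T → Y y b: Y is followed by y b, add FIRST(y b) \ {ε} = { 'y' }

The FOLLOW sets referred to above (computed the same way, to a fixed point):
  FOLLOW(F) = { $ }
  FOLLOW(X) = { $, 'b', 'y' }

Taking the union: FOLLOW(Y) = { $, 'b', 'y' }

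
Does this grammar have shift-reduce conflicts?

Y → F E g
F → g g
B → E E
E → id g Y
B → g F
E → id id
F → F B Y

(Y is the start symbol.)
Yes — I12: [B → g F .] vs [B → . g F]

A shift-reduce conflict occurs when an LR(0) state has both:
  - a complete (reduce) item [A → α .] (dot at the end), and
  - a shift item [B → β . c γ] (dot before a terminal).

Augment with Y' → Y and build the canonical LR(0) collection (I0 = CLOSURE({[Y' → . Y]}), then GOTO on every symbol after a dot until no new states appear). It has 17 states:
  I0: { [F → . F B Y], [F → . g g], [Y → . F E g], [Y' → . Y] }  — shift
  I1: { [B → . E E], [B → . g F], [E → . id g Y], [E → . id id], [F → F . B Y], [Y → F . E g] }  — shift
  I2: { [Y' → Y .] }  — accept
  I3: { [F → g . g] }  — shift
  I4: { [F → g g .] }  — reduce
  I5: { [F → . F B Y], [F → . g g], [F → F B . Y], [Y → . F E g] }  — shift
  I6: { [B → E . E], [E → . id g Y], [E → . id id], [Y → F E . g] }  — shift
  I7: { [B → g . F], [F → . F B Y], [F → . g g] }  — shift
  I8: { [E → id . g Y], [E → id . id] }  — shift
  I9: { [E → id g . Y], [F → . F B Y], [F → . g g], [Y → . F E g] }  — shift
  I10: { [E → id id .] }  — reduce
  I11: { [E → id g Y .] }  — reduce
  I12: { [B → . E E], [B → . g F], [B → g F .], [E → . id g Y], [E → . id id], [F → F . B Y] }  — shift, reduce
  I13: { [B → E . E], [E → . id g Y], [E → . id id] }  — shift
  I14: { [B → E E .] }  — reduce
  I15: { [Y → F E g .] }  — reduce
  I16: { [F → F B Y .] }  — reduce

I12 contains reduce item [B → g F .] and shift items [B → . g F], [E → . id g Y], [E → . id id] — shift-reduce conflict.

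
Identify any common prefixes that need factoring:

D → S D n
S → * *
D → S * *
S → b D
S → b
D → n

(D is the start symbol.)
Yes, D has productions with common prefix 'S'; S has productions with common prefix 'b'

Left-factoring is needed when two productions for the same non-terminal
share a common prefix on the right-hand side.

Productions for D:
  D → S D n
  D → S * *
  D → n
Productions for S:
  S → * *
  S → b D
  S → b

Found common prefix 'S' in productions for D
Found common prefix 'b' in productions for S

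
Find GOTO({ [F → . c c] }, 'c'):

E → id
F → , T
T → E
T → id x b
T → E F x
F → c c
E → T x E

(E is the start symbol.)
GOTO(I, 'c') = CLOSURE({ [A → αX.β] : [A → α.Xβ] ∈ I, X = 'c' })

Items with dot before 'c', with the dot advanced:
  [F → . c c] → [F → c . c]
Closure adds nothing (no advanced item has the dot before a non-terminal).

GOTO = { [F → c . c] }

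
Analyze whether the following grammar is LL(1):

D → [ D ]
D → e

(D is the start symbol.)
A grammar is LL(1) if for each non-terminal N with multiple productions, the predict sets of those productions are pairwise disjoint, where PREDICT(N → α) = (FIRST(α) \ {ε}) ∪ (FOLLOW(N) if α ⇒* ε).

For D:
  PREDICT(D → '[' D ']') = { '[' }
  PREDICT(D → e) = { 'e' }

All predict sets are disjoint. The grammar IS LL(1).

Answer: Yes, the grammar is LL(1).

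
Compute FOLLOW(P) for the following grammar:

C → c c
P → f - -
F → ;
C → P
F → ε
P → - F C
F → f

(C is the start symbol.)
In C → P: P is at the end, add FOLLOW(C)

The FOLLOW sets referred to above (computed the same way, to a fixed point):
  FOLLOW(C) = { $ }

Taking the union: FOLLOW(P) = { $ }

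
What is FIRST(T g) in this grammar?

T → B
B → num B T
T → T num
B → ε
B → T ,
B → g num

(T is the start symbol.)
{ ',', 'g', 'num' }

FIRST sets of the non-terminals involved (from the grammar, by fixed-point iteration):
  FIRST(T) = { ',', 'g', 'num', ε }

To compute FIRST(T g), process the symbols left to right:
Symbol T is a non-terminal. Add FIRST(T) \ {ε} = { ',', 'g', 'num' }
T is nullable (ε ∈ FIRST(T)), continue to the next symbol.
Symbol g is a terminal. Add 'g' and stop.
FIRST(T g) = { ',', 'g', 'num' }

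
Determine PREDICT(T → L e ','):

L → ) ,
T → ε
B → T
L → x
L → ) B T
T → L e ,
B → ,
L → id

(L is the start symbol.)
{ ')', 'id', 'x' }

PREDICT(T → L e ',') = (FIRST(RHS) \ {ε}) ∪ (FOLLOW(T) if ε ∈ FIRST(RHS), i.e. RHS ⇒* ε)
FIRST(L) = { ')', 'id', 'x' }
FIRST(L e ',') = { ')', 'id', 'x' }
ε ∉ FIRST(L e ','), so FOLLOW(T) is not added.
PREDICT(T → L e ',') = { ')', 'id', 'x' }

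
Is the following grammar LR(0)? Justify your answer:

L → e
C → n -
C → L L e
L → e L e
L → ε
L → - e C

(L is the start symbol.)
No. Shift-reduce conflict between [L → .] and [L → . - e C]

A grammar is LR(0) if no state in the canonical LR(0) collection has:
  - both a shift item (dot before a terminal) and a complete item (shift-reduce conflict), or
  - two or more complete items (reduce-reduce conflict; the accept item [L' → L .] counts as a complete item here).

Augment with L' → L and build the canonical LR(0) collection (I0 = CLOSURE({[L' → . L]}), then GOTO on every symbol after a dot until no new states appear). It has 13 states:
  I0: { [L → . - e C], [L → . e L e], [L → . e], [L → .], [L' → . L] }  — shift, reduce
  I1: { [L → - . e C] }  — shift
  I2: { [L' → L .] }  — accept
  I3: { [L → . - e C], [L → . e L e], [L → . e], [L → .], [L → e . L e], [L → e .] }  — shift, 2 reduces
  I4: { [L → e L . e] }  — shift
  I5: { [L → e L e .] }  — reduce
  I6: { [C → . L L e], [C → . n -], [L → - e . C], [L → . - e C], [L → . e L e], [L → . e], [L → .] }  — shift, reduce
  I7: { [L → - e C .] }  — reduce
  I8: { [C → L . L e], [L → . - e C], [L → . e L e], [L → . e], [L → .] }  — shift, reduce
  I9: { [C → n . -] }  — shift
  I10: { [C → n - .] }  — reduce
  I11: { [C → L L . e] }  — shift
  I12: { [C → L L e .] }  — reduce

Conflict in state I0:
  Shift-reduce conflict between [L → .] and [L → . - e C]
So the grammar is NOT LR(0).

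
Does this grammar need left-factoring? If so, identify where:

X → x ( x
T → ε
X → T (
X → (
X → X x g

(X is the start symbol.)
Left-factoring is needed when two productions for the same non-terminal
share a common prefix on the right-hand side.

Productions for X:
  X → x ( x
  X → T (
  X → (
  X → X x g

No common prefixes found.

Answer: No, left-factoring is not needed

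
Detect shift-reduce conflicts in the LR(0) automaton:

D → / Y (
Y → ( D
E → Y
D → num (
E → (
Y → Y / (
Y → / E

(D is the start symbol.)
A shift-reduce conflict occurs when an LR(0) state has both:
  - a complete (reduce) item [A → α .] (dot at the end), and
  - a shift item [B → β . c γ] (dot before a terminal).

Augment with D' → D and build the canonical LR(0) collection (I0 = CLOSURE({[D' → . D]}), then GOTO on every symbol after a dot until no new states appear). It has 15 states:
  I0: { [D → . / Y (], [D → . num (], [D' → . D] }  — shift
  I1: { [D → / . Y (], [Y → . ( D], [Y → . / E], [Y → . Y / (] }  — shift
  I2: { [D' → D .] }  — accept
  I3: { [D → num . (] }  — shift
  I4: { [D → num ( .] }  — reduce
  I5: { [D → . / Y (], [D → . num (], [Y → ( . D] }  — shift
  I6: { [E → . (], [E → . Y], [Y → . ( D], [Y → . / E], [Y → . Y / (], [Y → / . E] }  — shift
  I7: { [D → / Y . (], [Y → Y . / (] }  — shift
  I8: { [D → / Y ( .] }  — reduce
  I9: { [Y → Y / . (] }  — shift
  I10: { [Y → Y / ( .] }  — reduce
  I11: { [D → . / Y (], [D → . num (], [E → ( .], [Y → ( . D] }  — shift, reduce
  I12: { [Y → / E .] }  — reduce
  I13: { [E → Y .], [Y → Y . / (] }  — shift, reduce
  I14: { [Y → ( D .] }  — reduce

I11 contains reduce item [E → ( .] and shift items [D → . / Y (], [D → . num (] — shift-reduce conflict.
I13 contains reduce item [E → Y .] and shift item [Y → Y . / (] — shift-reduce conflict.

Answer: Yes — I11: [E → ( .] vs [D → . / Y (]; I13: [E → Y .] vs [Y → Y . / (]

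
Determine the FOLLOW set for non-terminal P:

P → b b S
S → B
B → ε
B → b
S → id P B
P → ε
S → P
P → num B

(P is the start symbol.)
To compute FOLLOW(P), find every occurrence of P on a right-hand side N → α P β: add FIRST(β) \ {ε}, and if β is empty or nullable also add FOLLOW(N). Iterate to a fixed point.

P is the start symbol, so $ ∈ FOLLOW(P).
In S → id P B: P is followed by B, add FIRST(B) \ {ε} = { 'b' }
  B is nullable, so also add FOLLOW(S)
In S → P: P is at the end, add FOLLOW(S)

The FOLLOW sets referred to above (computed the same way, to a fixed point):
  FOLLOW(S) = { $, 'b' }

Taking the union: FOLLOW(P) = { $, 'b' }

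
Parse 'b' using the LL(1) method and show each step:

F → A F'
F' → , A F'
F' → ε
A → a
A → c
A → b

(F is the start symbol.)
LL(1) parsing maintains a stack (initially the start symbol over $) and the input. At each step: if the stack top is a terminal, match it against the current input token; if it is a non-terminal N, replace it with the RHS of M[N, lookahead] (the unique production whose predict set contains the lookahead).

Stack is shown with the top on the left.

Stack   Input  Action
---------------------
F $     b $    output F → A F'
A F' $  b $    output A → b
b F' $  b $    match 'b'
F' $    $      output F' → ε
$       $      accept

The string is accepted.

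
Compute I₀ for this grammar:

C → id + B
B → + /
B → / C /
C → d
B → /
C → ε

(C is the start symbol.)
{ [C → . d], [C → . id + B], [C → .], [C' → . C] }

First, augment the grammar with C' → C
I₀ = CLOSURE({ [C' → . C] }):
  [C' → . C] has the dot before C: add [C → . id + B], [C → . d], [C → .]
No further items can be added.

I₀ = { [C → . d], [C → . id + B], [C → .], [C' → . C] }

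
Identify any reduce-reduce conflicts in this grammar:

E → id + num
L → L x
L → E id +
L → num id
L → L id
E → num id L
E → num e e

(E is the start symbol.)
No reduce-reduce conflicts

A reduce-reduce conflict occurs when an LR(0) state has two complete items [A → α .] and [B → β .] — both call for a reduction, and with no lookahead the parser cannot choose between them.

Augment with E' → E and build the canonical LR(0) collection (I0 = CLOSURE({[E' → . E]}), then GOTO on every symbol after a dot until no new states appear). It has 17 states:
  I0: { [E → . id + num], [E → . num e e], [E → . num id L], [E' → . E] }  — shift
  I1: { [E' → E .] }  — accept
  I2: { [E → id . + num] }  — shift
  I3: { [E → num . e e], [E → num . id L] }  — shift
  I4: { [E → num e . e] }  — shift
  I5: { [E → . id + num], [E → . num e e], [E → . num id L], [E → num id . L], [L → . E id +], [L → . L id], [L → . L x], [L → . num id] }  — shift
  I6: { [L → E . id +] }  — shift
  I7: { [E → num id L .], [L → L . id], [L → L . x] }  — shift, reduce
  I8: { [E → num . e e], [E → num . id L], [L → num . id] }  — shift
  I9: { [E → . id + num], [E → . num e e], [E → . num id L], [E → num id . L], [L → . E id +], [L → . L id], [L → . L x], [L → . num id], [L → num id .] }  — shift, reduce
  I10: { [L → L id .] }  — reduce
  I11: { [L → L x .] }  — reduce
  I12: { [L → E id . +] }  — shift
  I13: { [L → E id + .] }  — reduce
  I14: { [E → num e e .] }  — reduce
  I15: { [E → id + . num] }  — shift
  I16: { [E → id + num .] }  — reduce

No state contains more than one complete item.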